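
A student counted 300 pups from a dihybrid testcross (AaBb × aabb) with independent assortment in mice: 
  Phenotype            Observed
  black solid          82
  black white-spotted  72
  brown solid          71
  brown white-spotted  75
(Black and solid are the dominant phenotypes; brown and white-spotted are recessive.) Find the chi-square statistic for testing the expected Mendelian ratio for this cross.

0.987

A dihybrid testcross with independent assortment gives a 1:1:1:1 ratio.
Expected counts for N = 300 under a 1:1:1:1 ratio (total parts = 4):
  black solid: 300 × 1/4 = 75
  black white-spotted: 300 × 1/4 = 75
  brown solid: 300 × 1/4 = 75
  brown white-spotted: 300 × 1/4 = 75
χ² = Σ (O − E)² / E
  black solid: (82 − 75)² / 75 = 0.6533
  black white-spotted: (72 − 75)² / 75 = 0.1200
  brown solid: (71 − 75)² / 75 = 0.2133
  brown white-spotted: (75 − 75)² / 75 = 0.0000
χ² = 0.6533 + 0.1200 + 0.2133 + 0.0000 = 0.9866 ≈ 0.987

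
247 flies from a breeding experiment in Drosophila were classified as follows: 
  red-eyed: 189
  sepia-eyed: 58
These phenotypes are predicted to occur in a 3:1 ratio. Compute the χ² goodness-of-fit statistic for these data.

0.304

The 3:1 ratio has 4 parts, so with N = 247 the expected counts are:
  red-eyed: 247 × 3/4 = 185.25
  sepia-eyed: 247 × 1/4 = 61.75
χ² = Σ (O − E)² / E
  red-eyed: (189 − 185.25)² / 185.25 = 0.0759
  sepia-eyed: (58 − 61.75)² / 61.75 = 0.2277
χ² = 0.0759 + 0.2277 = 0.3036 ≈ 0.304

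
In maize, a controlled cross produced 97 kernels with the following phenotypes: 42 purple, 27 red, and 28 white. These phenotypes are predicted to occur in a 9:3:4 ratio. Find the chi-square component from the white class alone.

0.580

Under the 9:3:4 hypothesis (Σ ratio = 16, N = 97):
  purple: 97 × 9/16 = 54.5625
  red: 97 × 3/16 = 18.1875
  white: 97 × 4/16 = 24.25
Contribution of white: (28 − 24.25)² / 24.25 = 0.5799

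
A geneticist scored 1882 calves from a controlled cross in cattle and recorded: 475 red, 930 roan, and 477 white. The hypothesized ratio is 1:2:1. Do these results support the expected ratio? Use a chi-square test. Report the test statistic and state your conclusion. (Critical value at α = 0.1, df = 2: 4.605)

0.261; consistent

The 1:2:1 ratio has 4 parts, so with N = 1882 the expected counts are:
  red: 1882 × 1/4 = 470.5
  roan: 1882 × 2/4 = 941
  white: 1882 × 1/4 = 470.5
χ² = Σ (O − E)² / E
  red: (475 − 470.5)² / 470.5 = 0.0430
  roan: (930 − 941)² / 941 = 0.1286
  white: (477 − 470.5)² / 470.5 = 0.0898
χ² = 0.0430 + 0.1286 + 0.0898 = 0.2614 ≈ 0.261
Degrees of freedom = 3 − 1 = 2; critical value at α = 0.1 is 4.605.
Since 0.261 < 4.605, we fail to reject the null hypothesis — the data are consistent with the 1:2:1 ratio.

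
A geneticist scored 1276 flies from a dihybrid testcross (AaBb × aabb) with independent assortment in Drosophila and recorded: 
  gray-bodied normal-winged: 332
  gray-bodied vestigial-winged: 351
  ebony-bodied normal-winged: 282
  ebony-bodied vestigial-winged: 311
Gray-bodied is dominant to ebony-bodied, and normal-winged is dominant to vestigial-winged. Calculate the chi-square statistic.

A dihybrid testcross with independent assortment gives a 1:1:1:1 ratio.
Total ratio parts = 4. Expected numbers out of 1276:
  gray-bodied normal-winged: 1276 × 1/4 = 319
  gray-bodied vestigial-winged: 1276 × 1/4 = 319
  ebony-bodied normal-winged: 1276 × 1/4 = 319
  ebony-bodied vestigial-winged: 1276 × 1/4 = 319
χ² = Σ (O − E)² / E
  gray-bodied normal-winged: (332 − 319)² / 319 = 0.5298
  gray-bodied vestigial-winged: (351 − 319)² / 319 = 3.2100
  ebony-bodied normal-winged: (282 − 319)² / 319 = 4.2915
  ebony-bodied vestigial-winged: (311 − 319)² / 319 = 0.2006
χ² = 0.5298 + 3.2100 + 4.2915 + 0.2006 = 8.2319 ≈ 8.232

8.232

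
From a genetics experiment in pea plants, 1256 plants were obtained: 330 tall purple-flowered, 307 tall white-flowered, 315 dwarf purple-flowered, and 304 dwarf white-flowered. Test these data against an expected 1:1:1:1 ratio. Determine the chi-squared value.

1.293

The 1:1:1:1 ratio has 4 parts, so with N = 1256 the expected counts are:
  tall purple-flowered: 1256 × 1/4 = 314
  tall white-flowered: 1256 × 1/4 = 314
  dwarf purple-flowered: 1256 × 1/4 = 314
  dwarf white-flowered: 1256 × 1/4 = 314
χ² = Σ (O − E)² / E
  tall purple-flowered: (330 − 314)² / 314 = 0.8153
  tall white-flowered: (307 − 314)² / 314 = 0.1561
  dwarf purple-flowered: (315 − 314)² / 314 = 0.0032
  dwarf white-flowered: (304 − 314)² / 314 = 0.3185
χ² = 0.8153 + 0.1561 + 0.0032 + 0.3185 = 1.2931 ≈ 1.293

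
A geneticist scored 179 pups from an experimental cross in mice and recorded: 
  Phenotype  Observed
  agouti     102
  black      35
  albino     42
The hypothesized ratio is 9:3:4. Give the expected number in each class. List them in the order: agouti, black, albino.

100.6875, 33.5625, 44.75

Total ratio parts = 16. Expected numbers out of 179:
  agouti: 179 × 9/16 = 100.6875
  black: 179 × 3/16 = 33.5625
  albino: 179 × 4/16 = 44.75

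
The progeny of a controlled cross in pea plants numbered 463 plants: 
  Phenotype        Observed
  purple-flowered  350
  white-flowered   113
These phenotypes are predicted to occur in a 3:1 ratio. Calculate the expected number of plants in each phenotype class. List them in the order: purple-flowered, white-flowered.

347.25, 115.75

The 3:1 ratio has 4 parts, so with N = 463 the expected counts are:
  purple-flowered: 463 × 3/4 = 347.25
  white-flowered: 463 × 1/4 = 115.75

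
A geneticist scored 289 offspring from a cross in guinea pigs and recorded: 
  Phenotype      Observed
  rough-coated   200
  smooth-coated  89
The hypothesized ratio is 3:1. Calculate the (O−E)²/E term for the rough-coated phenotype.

Expected counts for N = 289 under a 3:1 ratio (total parts = 4):
  rough-coated: 289 × 3/4 = 216.75
  smooth-coated: 289 × 1/4 = 72.25
Contribution of rough-coated: (200 − 216.75)² / 216.75 = 1.2944

1.294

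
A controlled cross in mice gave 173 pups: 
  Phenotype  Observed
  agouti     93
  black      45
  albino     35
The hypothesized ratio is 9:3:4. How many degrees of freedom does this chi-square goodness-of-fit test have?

2

A goodness-of-fit test with 3 phenotype classes has df = 3 − 1 = 2.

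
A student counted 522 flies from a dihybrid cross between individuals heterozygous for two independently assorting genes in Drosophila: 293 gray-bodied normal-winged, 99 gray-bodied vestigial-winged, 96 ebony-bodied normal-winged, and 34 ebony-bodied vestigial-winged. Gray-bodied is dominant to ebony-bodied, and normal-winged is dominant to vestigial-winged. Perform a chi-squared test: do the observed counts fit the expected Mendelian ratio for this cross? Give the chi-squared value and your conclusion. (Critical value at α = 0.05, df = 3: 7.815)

0.108; consistent

A dihybrid F₂ with independent assortment and complete dominance at both loci gives a 9:3:3:1 phenotypic ratio.
Expected counts for N = 522 under a 9:3:3:1 ratio (total parts = 16):
  gray-bodied normal-winged: 522 × 9/16 = 293.625
  gray-bodied vestigial-winged: 522 × 3/16 = 97.875
  ebony-bodied normal-winged: 522 × 3/16 = 97.875
  ebony-bodied vestigial-winged: 522 × 1/16 = 32.625
χ² = Σ (O − E)² / E
  gray-bodied normal-winged: (293 − 293.625)² / 293.625 = 0.0013
  gray-bodied vestigial-winged: (99 − 97.875)² / 97.875 = 0.0129
  ebony-bodied normal-winged: (96 − 97.875)² / 97.875 = 0.0359
  ebony-bodied vestigial-winged: (34 − 32.625)² / 32.625 = 0.0580
χ² = 0.0013 + 0.0129 + 0.0359 + 0.0580 = 0.1081 ≈ 0.108
Degrees of freedom = 4 − 1 = 3; critical value at α = 0.05 is 7.815.
Since 0.108 < 7.815, we fail to reject the null hypothesis — the data are consistent with the 9:3:3:1 ratio.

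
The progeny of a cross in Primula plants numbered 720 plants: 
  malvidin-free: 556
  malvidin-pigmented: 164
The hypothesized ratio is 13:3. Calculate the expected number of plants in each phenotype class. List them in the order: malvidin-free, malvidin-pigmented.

585, 135

Under the 13:3 hypothesis (Σ ratio = 16, N = 720):
  malvidin-free: 720 × 13/16 = 585
  malvidin-pigmented: 720 × 3/16 = 135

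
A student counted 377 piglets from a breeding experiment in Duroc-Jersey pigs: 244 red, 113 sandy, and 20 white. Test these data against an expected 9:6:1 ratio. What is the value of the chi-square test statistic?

11.044

Expected counts for N = 377 under a 9:6:1 ratio (total parts = 16):
  red: 377 × 9/16 = 212.0625
  sandy: 377 × 6/16 = 141.375
  white: 377 × 1/16 = 23.5625
χ² = Σ (O − E)² / E
  red: (244 − 212.0625)² / 212.0625 = 4.8099
  sandy: (113 − 141.375)² / 141.375 = 5.6951
  white: (20 − 23.5625)² / 23.5625 = 0.5386
χ² = 4.8099 + 5.6951 + 0.5386 = 11.0436 ≈ 11.044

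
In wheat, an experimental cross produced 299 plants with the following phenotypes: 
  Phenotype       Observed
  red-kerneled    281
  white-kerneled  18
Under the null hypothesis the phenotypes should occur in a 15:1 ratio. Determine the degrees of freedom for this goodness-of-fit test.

A goodness-of-fit test with 2 phenotype classes has df = 2 − 1 = 1.

1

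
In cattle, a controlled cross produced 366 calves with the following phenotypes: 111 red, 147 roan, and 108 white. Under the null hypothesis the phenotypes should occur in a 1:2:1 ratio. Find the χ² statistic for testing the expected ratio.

14.213

The 1:2:1 ratio has 4 parts, so with N = 366 the expected counts are:
  red: 366 × 1/4 = 91.5
  roan: 366 × 2/4 = 183
  white: 366 × 1/4 = 91.5
χ² = Σ (O − E)² / E
  red: (111 − 91.5)² / 91.5 = 4.1557
  roan: (147 − 183)² / 183 = 7.0820
  white: (108 − 91.5)² / 91.5 = 2.9754
χ² = 4.1557 + 7.0820 + 2.9754 = 14.2131 ≈ 14.213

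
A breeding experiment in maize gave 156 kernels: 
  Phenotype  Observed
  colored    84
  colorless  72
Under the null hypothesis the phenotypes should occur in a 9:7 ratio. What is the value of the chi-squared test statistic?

Total ratio parts = 16. Expected numbers out of 156:
  colored: 156 × 9/16 = 87.75
  colorless: 156 × 7/16 = 68.25
χ² = Σ (O − E)² / E
  colored: (84 − 87.75)² / 87.75 = 0.1603
  colorless: (72 − 68.25)² / 68.25 = 0.2060
χ² = 0.1603 + 0.2060 = 0.3663 ≈ 0.366

0.366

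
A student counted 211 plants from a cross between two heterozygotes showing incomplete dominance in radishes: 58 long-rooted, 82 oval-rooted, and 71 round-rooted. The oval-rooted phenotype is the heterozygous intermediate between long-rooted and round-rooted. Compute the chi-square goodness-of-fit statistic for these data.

12.071

With incomplete dominance, a heterozygote × heterozygote cross gives a 1:2:1 phenotypic ratio.
Under the 1:2:1 hypothesis (Σ ratio = 4, N = 211):
  long-rooted: 211 × 1/4 = 52.75
  oval-rooted: 211 × 2/4 = 105.5
  round-rooted: 211 × 1/4 = 52.75
χ² = Σ (O − E)² / E
  long-rooted: (58 − 52.75)² / 52.75 = 0.5225
  oval-rooted: (82 − 105.5)² / 105.5 = 5.2346
  round-rooted: (71 − 52.75)² / 52.75 = 6.3140
χ² = 0.5225 + 5.2346 + 6.3140 = 12.0711 ≈ 12.071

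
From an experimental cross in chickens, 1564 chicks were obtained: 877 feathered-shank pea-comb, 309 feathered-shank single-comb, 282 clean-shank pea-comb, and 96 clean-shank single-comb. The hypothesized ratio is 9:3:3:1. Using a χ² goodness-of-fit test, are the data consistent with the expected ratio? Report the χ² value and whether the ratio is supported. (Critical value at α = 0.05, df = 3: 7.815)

Expected counts for N = 1564 under a 9:3:3:1 ratio (total parts = 16):
  feathered-shank pea-comb: 1564 × 9/16 = 879.75
  feathered-shank single-comb: 1564 × 3/16 = 293.25
  clean-shank pea-comb: 1564 × 3/16 = 293.25
  clean-shank single-comb: 1564 × 1/16 = 97.75
χ² = Σ (O − E)² / E
  feathered-shank pea-comb: (877 − 879.75)² / 879.75 = 0.0086
  feathered-shank single-comb: (309 − 293.25)² / 293.25 = 0.8459
  clean-shank pea-comb: (282 − 293.25)² / 293.25 = 0.4316
  clean-shank single-comb: (96 − 97.75)² / 97.75 = 0.0313
χ² = 0.0086 + 0.8459 + 0.4316 + 0.0313 = 1.3174 ≈ 1.317
Degrees of freedom = 4 − 1 = 3; critical value at α = 0.05 is 7.815.
Since 1.317 < 7.815, we fail to reject the null hypothesis — the data are consistent with the 9:3:3:1 ratio.

1.317; consistent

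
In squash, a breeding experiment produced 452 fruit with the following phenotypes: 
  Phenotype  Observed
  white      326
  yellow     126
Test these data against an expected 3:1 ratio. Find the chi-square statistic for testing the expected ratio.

The 3:1 ratio has 4 parts, so with N = 452 the expected counts are:
  white: 452 × 3/4 = 339
  yellow: 452 × 1/4 = 113
χ² = Σ (O − E)² / E
  white: (326 − 339)² / 339 = 0.4985
  yellow: (126 − 113)² / 113 = 1.4956
χ² = 0.4985 + 1.4956 = 1.9941 ≈ 1.994

1.994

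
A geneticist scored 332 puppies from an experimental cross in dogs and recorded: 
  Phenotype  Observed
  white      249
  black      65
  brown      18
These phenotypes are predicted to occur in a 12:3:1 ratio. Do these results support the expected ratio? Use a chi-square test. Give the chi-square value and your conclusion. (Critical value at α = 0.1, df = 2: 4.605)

0.486; consistent

The 12:3:1 ratio has 16 parts, so with N = 332 the expected counts are:
  white: 332 × 12/16 = 249
  black: 332 × 3/16 = 62.25
  brown: 332 × 1/16 = 20.75
χ² = Σ (O − E)² / E
  white: (249 − 249)² / 249 = 0.0000
  black: (65 − 62.25)² / 62.25 = 0.1215
  brown: (18 − 20.75)² / 20.75 = 0.3645
χ² = 0.0000 + 0.1215 + 0.3645 = 0.486
Degrees of freedom = 3 − 1 = 2; critical value at α = 0.1 is 4.605.
Since 0.486 < 4.605, we fail to reject the null hypothesis — the data are consistent with the 12:3:1 ratio.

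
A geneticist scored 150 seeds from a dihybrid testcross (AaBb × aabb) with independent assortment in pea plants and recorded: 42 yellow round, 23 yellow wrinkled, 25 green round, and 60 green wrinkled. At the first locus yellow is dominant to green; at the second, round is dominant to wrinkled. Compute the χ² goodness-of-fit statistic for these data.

23.813

A dihybrid testcross with independent assortment gives a 1:1:1:1 ratio.
Under the 1:1:1:1 hypothesis (Σ ratio = 4, N = 150):
  yellow round: 150 × 1/4 = 37.5
  yellow wrinkled: 150 × 1/4 = 37.5
  green round: 150 × 1/4 = 37.5
  green wrinkled: 150 × 1/4 = 37.5
χ² = Σ (O − E)² / E
  yellow round: (42 − 37.5)² / 37.5 = 0.5400
  yellow wrinkled: (23 − 37.5)² / 37.5 = 5.6067
  green round: (25 − 37.5)² / 37.5 = 4.1667
  green wrinkled: (60 − 37.5)² / 37.5 = 13.5000
χ² = 0.5400 + 5.6067 + 4.1667 + 13.5000 = 23.8134 ≈ 23.813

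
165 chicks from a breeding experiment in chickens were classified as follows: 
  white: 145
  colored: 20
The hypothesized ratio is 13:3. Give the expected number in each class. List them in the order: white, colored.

The 13:3 ratio has 16 parts, so with N = 165 the expected counts are:
  white: 165 × 13/16 = 134.0625
  colored: 165 × 3/16 = 30.9375

134.0625, 30.9375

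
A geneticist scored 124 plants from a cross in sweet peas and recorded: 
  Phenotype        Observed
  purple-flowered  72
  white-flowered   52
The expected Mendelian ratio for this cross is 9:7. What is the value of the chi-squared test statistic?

0.166

The 9:7 ratio has 16 parts, so with N = 124 the expected counts are:
  purple-flowered: 124 × 9/16 = 69.75
  white-flowered: 124 × 7/16 = 54.25
χ² = Σ (O − E)² / E
  purple-flowered: (72 − 69.75)² / 69.75 = 0.0726
  white-flowered: (52 − 54.25)² / 54.25 = 0.0933
χ² = 0.0726 + 0.0933 = 0.1659 ≈ 0.166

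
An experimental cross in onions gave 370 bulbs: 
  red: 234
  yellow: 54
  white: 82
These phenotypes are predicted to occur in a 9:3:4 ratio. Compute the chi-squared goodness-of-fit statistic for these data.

7.816

Expected counts for N = 370 under a 9:3:4 ratio (total parts = 16):
  red: 370 × 9/16 = 208.125
  yellow: 370 × 3/16 = 69.375
  white: 370 × 4/16 = 92.5
χ² = Σ (O − E)² / E
  red: (234 − 208.125)² / 208.125 = 3.2169
  yellow: (54 − 69.375)² / 69.375 = 3.4074
  white: (82 − 92.5)² / 92.5 = 1.1919
χ² = 3.2169 + 3.4074 + 1.1919 = 7.8162 ≈ 7.816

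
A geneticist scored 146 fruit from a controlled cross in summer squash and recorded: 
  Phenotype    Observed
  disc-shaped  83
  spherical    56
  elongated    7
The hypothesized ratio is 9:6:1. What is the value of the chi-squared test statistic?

The 9:6:1 ratio has 16 parts, so with N = 146 the expected counts are:
  disc-shaped: 146 × 9/16 = 82.125
  spherical: 146 × 6/16 = 54.75
  elongated: 146 × 1/16 = 9.125
χ² = Σ (O − E)² / E
  disc-shaped: (83 − 82.125)² / 82.125 = 0.0093
  spherical: (56 − 54.75)² / 54.75 = 0.0285
  elongated: (7 − 9.125)² / 9.125 = 0.4949
χ² = 0.0093 + 0.0285 + 0.4949 = 0.5327 ≈ 0.533

0.533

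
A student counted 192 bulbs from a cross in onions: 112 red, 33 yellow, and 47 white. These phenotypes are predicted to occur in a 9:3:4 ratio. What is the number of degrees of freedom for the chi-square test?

A goodness-of-fit test with 3 phenotype classes has df = 3 − 1 = 2.

2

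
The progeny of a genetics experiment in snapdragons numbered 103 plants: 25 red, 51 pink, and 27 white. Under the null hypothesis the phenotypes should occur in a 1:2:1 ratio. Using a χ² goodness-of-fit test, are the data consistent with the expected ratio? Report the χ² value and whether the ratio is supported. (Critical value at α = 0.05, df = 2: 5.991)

0.087; consistent

Total ratio parts = 4. Expected numbers out of 103:
  red: 103 × 1/4 = 25.75
  pink: 103 × 2/4 = 51.5
  white: 103 × 1/4 = 25.75
χ² = Σ (O − E)² / E
  red: (25 − 25.75)² / 25.75 = 0.0218
  pink: (51 − 51.5)² / 51.5 = 0.0049
  white: (27 − 25.75)² / 25.75 = 0.0607
χ² = 0.0218 + 0.0049 + 0.0607 = 0.0874 ≈ 0.087
Degrees of freedom = 3 − 1 = 2; critical value at α = 0.05 is 5.991.
Since 0.087 < 5.991, we fail to reject the null hypothesis — the data are consistent with the 1:2:1 ratio.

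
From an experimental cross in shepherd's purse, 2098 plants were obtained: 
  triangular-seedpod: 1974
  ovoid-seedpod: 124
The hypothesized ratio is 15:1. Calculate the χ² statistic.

0.413

The 15:1 ratio has 16 parts, so with N = 2098 the expected counts are:
  triangular-seedpod: 2098 × 15/16 = 1966.875
  ovoid-seedpod: 2098 × 1/16 = 131.125
χ² = Σ (O − E)² / E
  triangular-seedpod: (1974 − 1966.875)² / 1966.875 = 0.0258
  ovoid-seedpod: (124 − 131.125)² / 131.125 = 0.3872
χ² = 0.0258 + 0.3872 = 0.413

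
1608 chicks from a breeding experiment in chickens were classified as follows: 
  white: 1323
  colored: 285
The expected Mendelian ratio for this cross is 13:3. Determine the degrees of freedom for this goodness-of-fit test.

1

A goodness-of-fit test with 2 phenotype classes has df = 2 − 1 = 1.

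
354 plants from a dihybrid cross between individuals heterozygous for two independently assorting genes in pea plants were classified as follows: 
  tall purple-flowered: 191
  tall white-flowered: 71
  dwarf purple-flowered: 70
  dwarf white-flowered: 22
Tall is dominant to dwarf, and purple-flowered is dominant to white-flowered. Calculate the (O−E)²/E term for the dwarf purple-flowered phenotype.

0.198

A dihybrid F₂ with independent assortment and complete dominance at both loci gives a 9:3:3:1 phenotypic ratio.
Expected counts for N = 354 under a 9:3:3:1 ratio (total parts = 16):
  tall purple-flowered: 354 × 9/16 = 199.125
  tall white-flowered: 354 × 3/16 = 66.375
  dwarf purple-flowered: 354 × 3/16 = 66.375
  dwarf white-flowered: 354 × 1/16 = 22.125
Contribution of dwarf purple-flowered: (70 − 66.375)² / 66.375 = 0.1980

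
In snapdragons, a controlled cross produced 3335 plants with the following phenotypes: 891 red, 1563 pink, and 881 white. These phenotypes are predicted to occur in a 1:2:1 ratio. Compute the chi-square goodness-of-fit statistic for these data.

13.158

Total ratio parts = 4. Expected numbers out of 3335:
  red: 3335 × 1/4 = 833.75
  pink: 3335 × 2/4 = 1667.5
  white: 3335 × 1/4 = 833.75
χ² = Σ (O − E)² / E
  red: (891 − 833.75)² / 833.75 = 3.9311
  pink: (1563 − 1667.5)² / 1667.5 = 6.5489
  white: (881 − 833.75)² / 833.75 = 2.6777
χ² = 3.9311 + 6.5489 + 2.6777 = 13.1577 ≈ 13.158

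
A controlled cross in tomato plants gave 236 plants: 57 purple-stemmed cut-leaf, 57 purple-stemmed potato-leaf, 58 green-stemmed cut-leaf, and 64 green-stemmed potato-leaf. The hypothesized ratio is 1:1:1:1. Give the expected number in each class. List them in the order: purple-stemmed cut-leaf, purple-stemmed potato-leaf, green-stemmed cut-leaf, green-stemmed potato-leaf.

59, 59, 59, 59

Expected counts for N = 236 under a 1:1:1:1 ratio (total parts = 4):
  purple-stemmed cut-leaf: 236 × 1/4 = 59
  purple-stemmed potato-leaf: 236 × 1/4 = 59
  green-stemmed cut-leaf: 236 × 1/4 = 59
  green-stemmed potato-leaf: 236 × 1/4 = 59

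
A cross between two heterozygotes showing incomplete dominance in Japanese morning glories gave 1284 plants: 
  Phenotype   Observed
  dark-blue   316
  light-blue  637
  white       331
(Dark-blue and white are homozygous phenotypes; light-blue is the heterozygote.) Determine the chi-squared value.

0.428

With incomplete dominance, a heterozygote × heterozygote cross gives a 1:2:1 phenotypic ratio.
Total ratio parts = 4. Expected numbers out of 1284:
  dark-blue: 1284 × 1/4 = 321
  light-blue: 1284 × 2/4 = 642
  white: 1284 × 1/4 = 321
χ² = Σ (O − E)² / E
  dark-blue: (316 − 321)² / 321 = 0.0779
  light-blue: (637 − 642)² / 642 = 0.0389
  white: (331 − 321)² / 321 = 0.3115
χ² = 0.0779 + 0.0389 + 0.3115 = 0.4283 ≈ 0.428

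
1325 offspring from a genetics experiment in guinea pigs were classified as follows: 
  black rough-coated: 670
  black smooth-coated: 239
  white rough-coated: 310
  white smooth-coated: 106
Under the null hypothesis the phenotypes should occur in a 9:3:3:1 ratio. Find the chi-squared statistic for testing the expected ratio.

Total ratio parts = 16. Expected numbers out of 1325:
  black rough-coated: 1325 × 9/16 = 745.3125
  black smooth-coated: 1325 × 3/16 = 248.4375
  white rough-coated: 1325 × 3/16 = 248.4375
  white smooth-coated: 1325 × 1/16 = 82.8125
χ² = Σ (O − E)² / E
  black rough-coated: (670 − 745.3125)² / 745.3125 = 7.6102
  black smooth-coated: (239 − 248.4375)² / 248.4375 = 0.3585
  white rough-coated: (310 − 248.4375)² / 248.4375 = 15.2551
  white smooth-coated: (106 − 82.8125)² / 82.8125 = 6.4925
χ² = 7.6102 + 0.3585 + 15.2551 + 6.4925 = 29.7163 ≈ 29.716

29.716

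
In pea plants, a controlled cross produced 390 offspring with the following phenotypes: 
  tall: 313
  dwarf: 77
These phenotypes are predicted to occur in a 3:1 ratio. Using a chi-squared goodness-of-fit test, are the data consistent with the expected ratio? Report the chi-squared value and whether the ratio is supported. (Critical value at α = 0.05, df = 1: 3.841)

The 3:1 ratio has 4 parts, so with N = 390 the expected counts are:
  tall: 390 × 3/4 = 292.5
  dwarf: 390 × 1/4 = 97.5
χ² = Σ (O − E)² / E
  tall: (313 − 292.5)² / 292.5 = 1.4368
  dwarf: (77 − 97.5)² / 97.5 = 4.3103
χ² = 1.4368 + 4.3103 = 5.7471 ≈ 5.747
Degrees of freedom = 2 − 1 = 1; critical value at α = 0.05 is 3.841.
Since 5.747 > 3.841, we reject the null hypothesis — the data do not fit the 3:1 ratio.

5.747; not consistent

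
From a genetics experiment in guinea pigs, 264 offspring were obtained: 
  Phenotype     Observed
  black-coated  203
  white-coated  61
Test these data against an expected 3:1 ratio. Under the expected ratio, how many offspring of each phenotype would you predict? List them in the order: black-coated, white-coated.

The 3:1 ratio has 4 parts, so with N = 264 the expected counts are:
  black-coated: 264 × 3/4 = 198
  white-coated: 264 × 1/4 = 66

198, 66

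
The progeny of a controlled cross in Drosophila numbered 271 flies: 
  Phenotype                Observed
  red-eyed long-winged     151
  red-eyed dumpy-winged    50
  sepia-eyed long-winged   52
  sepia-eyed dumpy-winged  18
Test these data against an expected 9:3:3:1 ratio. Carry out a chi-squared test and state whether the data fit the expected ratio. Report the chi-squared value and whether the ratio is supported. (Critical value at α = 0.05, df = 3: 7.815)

Total ratio parts = 16. Expected numbers out of 271:
  red-eyed long-winged: 271 × 9/16 = 152.4375
  red-eyed dumpy-winged: 271 × 3/16 = 50.8125
  sepia-eyed long-winged: 271 × 3/16 = 50.8125
  sepia-eyed dumpy-winged: 271 × 1/16 = 16.9375
χ² = Σ (O − E)² / E
  red-eyed long-winged: (151 − 152.4375)² / 152.4375 = 0.0136
  red-eyed dumpy-winged: (50 − 50.8125)² / 50.8125 = 0.0130
  sepia-eyed long-winged: (52 − 50.8125)² / 50.8125 = 0.0278
  sepia-eyed dumpy-winged: (18 − 16.9375)² / 16.9375 = 0.0667
χ² = 0.0136 + 0.0130 + 0.0278 + 0.0667 = 0.1211 ≈ 0.121
Degrees of freedom = 4 − 1 = 3; critical value at α = 0.05 is 7.815.
Since 0.121 < 7.815, we fail to reject the null hypothesis — the data are consistent with the 9:3:3:1 ratio.

0.121; consistent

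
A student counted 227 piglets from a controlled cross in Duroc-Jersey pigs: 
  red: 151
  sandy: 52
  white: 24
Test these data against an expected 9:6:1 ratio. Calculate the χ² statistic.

23.933

Expected counts for N = 227 under a 9:6:1 ratio (total parts = 16):
  red: 227 × 9/16 = 127.6875
  sandy: 227 × 6/16 = 85.125
  white: 227 × 1/16 = 14.1875
χ² = Σ (O − E)² / E
  red: (151 − 127.6875)² / 127.6875 = 4.2563
  sandy: (52 − 85.125)² / 85.125 = 12.8901
  white: (24 − 14.1875)² / 14.1875 = 6.7866
χ² = 4.2563 + 12.8901 + 6.7866 = 23.933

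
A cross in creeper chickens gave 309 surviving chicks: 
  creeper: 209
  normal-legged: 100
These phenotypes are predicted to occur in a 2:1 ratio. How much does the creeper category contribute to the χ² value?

0.044

Expected counts for N = 309 under a 2:1 ratio (total parts = 3):
  creeper: 309 × 2/3 = 206
  normal-legged: 309 × 1/3 = 103
Contribution of creeper: (209 − 206)² / 206 = 0.0437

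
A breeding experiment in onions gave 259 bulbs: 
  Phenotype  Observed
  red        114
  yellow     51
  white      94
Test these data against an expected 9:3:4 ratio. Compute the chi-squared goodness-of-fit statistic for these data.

20.228

Expected counts for N = 259 under a 9:3:4 ratio (total parts = 16):
  red: 259 × 9/16 = 145.6875
  yellow: 259 × 3/16 = 48.5625
  white: 259 × 4/16 = 64.75
χ² = Σ (O − E)² / E
  red: (114 − 145.6875)² / 145.6875 = 6.8921
  yellow: (51 − 48.5625)² / 48.5625 = 0.1223
  white: (94 − 64.75)² / 64.75 = 13.2133
χ² = 6.8921 + 0.1223 + 13.2133 = 20.2277 ≈ 20.228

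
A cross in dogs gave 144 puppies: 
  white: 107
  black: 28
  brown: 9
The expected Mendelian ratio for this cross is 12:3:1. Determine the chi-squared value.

0.046

Under the 12:3:1 hypothesis (Σ ratio = 16, N = 144):
  white: 144 × 12/16 = 108
  black: 144 × 3/16 = 27
  brown: 144 × 1/16 = 9
χ² = Σ (O − E)² / E
  white: (107 − 108)² / 108 = 0.0093
  black: (28 − 27)² / 27 = 0.0370
  brown: (9 − 9)² / 9 = 0.0000
χ² = 0.0093 + 0.0370 + 0.0000 = 0.0463 ≈ 0.046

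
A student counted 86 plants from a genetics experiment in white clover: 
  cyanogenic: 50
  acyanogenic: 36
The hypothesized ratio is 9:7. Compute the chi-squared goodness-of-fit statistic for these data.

0.125

Total ratio parts = 16. Expected numbers out of 86:
  cyanogenic: 86 × 9/16 = 48.375
  acyanogenic: 86 × 7/16 = 37.625
χ² = Σ (O − E)² / E
  cyanogenic: (50 − 48.375)² / 48.375 = 0.0546
  acyanogenic: (36 − 37.625)² / 37.625 = 0.0702
χ² = 0.0546 + 0.0702 = 0.1248 ≈ 0.125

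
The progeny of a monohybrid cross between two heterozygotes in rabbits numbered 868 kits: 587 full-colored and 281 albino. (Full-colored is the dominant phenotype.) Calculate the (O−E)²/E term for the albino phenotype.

For a monohybrid cross between heterozygotes with complete dominance, the expected phenotypic ratio is 3:1.
Total ratio parts = 4. Expected numbers out of 868:
  full-colored: 868 × 3/4 = 651
  albino: 868 × 1/4 = 217
Contribution of albino: (281 − 217)² / 217 = 18.8756

18.876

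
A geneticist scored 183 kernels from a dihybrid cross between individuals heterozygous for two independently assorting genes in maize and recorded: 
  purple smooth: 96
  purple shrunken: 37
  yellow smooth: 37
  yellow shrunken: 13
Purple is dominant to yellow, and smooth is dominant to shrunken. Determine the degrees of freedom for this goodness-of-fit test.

3

A dihybrid F₂ with independent assortment and complete dominance at both loci gives a 9:3:3:1 phenotypic ratio.
A goodness-of-fit test with 4 phenotype classes has df = 4 − 1 = 3.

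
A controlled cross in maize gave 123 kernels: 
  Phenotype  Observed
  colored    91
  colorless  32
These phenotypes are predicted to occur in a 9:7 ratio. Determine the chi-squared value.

Under the 9:7 hypothesis (Σ ratio = 16, N = 123):
  colored: 123 × 9/16 = 69.1875
  colorless: 123 × 7/16 = 53.8125
χ² = Σ (O − E)² / E
  colored: (91 − 69.1875)² / 69.1875 = 6.8768
  colorless: (32 − 53.8125)² / 53.8125 = 8.8415
χ² = 6.8768 + 8.8415 = 15.7183 ≈ 15.718

15.718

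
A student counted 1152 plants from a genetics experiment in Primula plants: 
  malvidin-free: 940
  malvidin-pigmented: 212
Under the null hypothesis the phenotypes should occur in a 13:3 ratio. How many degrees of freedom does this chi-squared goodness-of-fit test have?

1

A goodness-of-fit test with 2 phenotype classes has df = 2 − 1 = 1.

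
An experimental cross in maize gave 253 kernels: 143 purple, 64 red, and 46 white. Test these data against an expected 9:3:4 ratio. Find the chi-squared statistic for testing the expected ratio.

10.491

The 9:3:4 ratio has 16 parts, so with N = 253 the expected counts are:
  purple: 253 × 9/16 = 142.3125
  red: 253 × 3/16 = 47.4375
  white: 253 × 4/16 = 63.25
χ² = Σ (O − E)² / E
  purple: (143 − 142.3125)² / 142.3125 = 0.0033
  red: (64 − 47.4375)² / 47.4375 = 5.7827
  white: (46 − 63.25)² / 63.25 = 4.7045
χ² = 0.0033 + 5.7827 + 4.7045 = 10.4905 ≈ 10.491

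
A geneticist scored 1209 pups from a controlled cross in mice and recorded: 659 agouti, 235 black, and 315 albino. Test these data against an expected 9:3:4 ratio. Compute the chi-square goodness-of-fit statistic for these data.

Under the 9:3:4 hypothesis (Σ ratio = 16, N = 1209):
  agouti: 1209 × 9/16 = 680.0625
  black: 1209 × 3/16 = 226.6875
  albino: 1209 × 4/16 = 302.25
χ² = Σ (O − E)² / E
  agouti: (659 − 680.0625)² / 680.0625 = 0.6523
  black: (235 − 226.6875)² / 226.6875 = 0.3048
  albino: (315 − 302.25)² / 302.25 = 0.5378
χ² = 0.6523 + 0.3048 + 0.5378 = 1.4949 ≈ 1.495

1.495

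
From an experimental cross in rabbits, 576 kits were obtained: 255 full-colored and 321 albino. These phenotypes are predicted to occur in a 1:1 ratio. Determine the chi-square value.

7.562

Total ratio parts = 2. Expected numbers out of 576:
  full-colored: 576 × 1/2 = 288
  albino: 576 × 1/2 = 288
χ² = Σ (O − E)² / E
  full-colored: (255 − 288)² / 288 = 3.7812
  albino: (321 − 288)² / 288 = 3.7812
χ² = 3.7812 + 3.7812 = 7.5624 ≈ 7.562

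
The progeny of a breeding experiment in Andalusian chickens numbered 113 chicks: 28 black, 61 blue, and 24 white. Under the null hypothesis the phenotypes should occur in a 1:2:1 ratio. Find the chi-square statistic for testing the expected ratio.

1.000

Total ratio parts = 4. Expected numbers out of 113:
  black: 113 × 1/4 = 28.25
  blue: 113 × 2/4 = 56.5
  white: 113 × 1/4 = 28.25
χ² = Σ (O − E)² / E
  black: (28 − 28.25)² / 28.25 = 0.0022
  blue: (61 − 56.5)² / 56.5 = 0.3584
  white: (24 − 28.25)² / 28.25 = 0.6394
χ² = 0.0022 + 0.3584 + 0.6394 = 1.000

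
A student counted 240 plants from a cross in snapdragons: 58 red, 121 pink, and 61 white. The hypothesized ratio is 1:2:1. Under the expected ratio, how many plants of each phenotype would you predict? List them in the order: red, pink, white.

60, 120, 60

Under the 1:2:1 hypothesis (Σ ratio = 4, N = 240):
  red: 240 × 1/4 = 60
  pink: 240 × 2/4 = 120
  white: 240 × 1/4 = 60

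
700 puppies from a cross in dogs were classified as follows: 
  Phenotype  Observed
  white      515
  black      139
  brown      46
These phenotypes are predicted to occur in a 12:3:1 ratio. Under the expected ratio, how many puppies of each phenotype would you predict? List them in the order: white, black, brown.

525, 131.25, 43.75

Total ratio parts = 16. Expected numbers out of 700:
  white: 700 × 12/16 = 525
  black: 700 × 3/16 = 131.25
  brown: 700 × 1/16 = 43.75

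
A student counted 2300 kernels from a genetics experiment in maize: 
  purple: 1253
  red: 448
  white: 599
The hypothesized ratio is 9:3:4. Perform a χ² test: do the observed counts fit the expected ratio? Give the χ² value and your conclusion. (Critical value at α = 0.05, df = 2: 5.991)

2.936; consistent

Under the 9:3:4 hypothesis (Σ ratio = 16, N = 2300):
  purple: 2300 × 9/16 = 1293.75
  red: 2300 × 3/16 = 431.25
  white: 2300 × 4/16 = 575
χ² = Σ (O − E)² / E
  purple: (1253 − 1293.75)² / 1293.75 = 1.2835
  red: (448 − 431.25)² / 431.25 = 0.6506
  white: (599 − 575)² / 575 = 1.0017
χ² = 1.2835 + 0.6506 + 1.0017 = 2.9358 ≈ 2.936
Degrees of freedom = 3 − 1 = 2; critical value at α = 0.05 is 5.991.
Since 2.936 < 5.991, we fail to reject the null hypothesis — the data are consistent with the 9:3:4 ratio.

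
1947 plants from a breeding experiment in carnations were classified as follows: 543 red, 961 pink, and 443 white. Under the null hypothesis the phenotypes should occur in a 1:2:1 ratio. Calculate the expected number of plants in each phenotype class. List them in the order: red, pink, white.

486.75, 973.5, 486.75

Expected counts for N = 1947 under a 1:2:1 ratio (total parts = 4):
  red: 1947 × 1/4 = 486.75
  pink: 1947 × 2/4 = 973.5
  white: 1947 × 1/4 = 486.75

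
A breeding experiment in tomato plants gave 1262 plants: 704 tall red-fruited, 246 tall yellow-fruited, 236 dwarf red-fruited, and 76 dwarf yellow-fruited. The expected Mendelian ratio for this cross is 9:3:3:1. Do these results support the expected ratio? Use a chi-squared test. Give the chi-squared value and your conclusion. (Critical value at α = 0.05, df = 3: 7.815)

Under the 9:3:3:1 hypothesis (Σ ratio = 16, N = 1262):
  tall red-fruited: 1262 × 9/16 = 709.875
  tall yellow-fruited: 1262 × 3/16 = 236.625
  dwarf red-fruited: 1262 × 3/16 = 236.625
  dwarf yellow-fruited: 1262 × 1/16 = 78.875
χ² = Σ (O − E)² / E
  tall red-fruited: (704 − 709.875)² / 709.875 = 0.0486
  tall yellow-fruited: (246 − 236.625)² / 236.625 = 0.3714
  dwarf red-fruited: (236 − 236.625)² / 236.625 = 0.0017
  dwarf yellow-fruited: (76 − 78.875)² / 78.875 = 0.1048
χ² = 0.0486 + 0.3714 + 0.0017 + 0.1048 = 0.5265 ≈ 0.527
Degrees of freedom = 4 − 1 = 3; critical value at α = 0.05 is 7.815.
Since 0.527 < 7.815, we fail to reject the null hypothesis — the data are consistent with the 9:3:3:1 ratio.

0.527; consistent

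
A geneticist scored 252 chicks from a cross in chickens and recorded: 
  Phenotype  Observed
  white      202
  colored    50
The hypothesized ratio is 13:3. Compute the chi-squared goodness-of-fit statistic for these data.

The 13:3 ratio has 16 parts, so with N = 252 the expected counts are:
  white: 252 × 13/16 = 204.75
  colored: 252 × 3/16 = 47.25
χ² = Σ (O − E)² / E
  white: (202 − 204.75)² / 204.75 = 0.0369
  colored: (50 − 47.25)² / 47.25 = 0.1601
χ² = 0.0369 + 0.1601 = 0.197

0.197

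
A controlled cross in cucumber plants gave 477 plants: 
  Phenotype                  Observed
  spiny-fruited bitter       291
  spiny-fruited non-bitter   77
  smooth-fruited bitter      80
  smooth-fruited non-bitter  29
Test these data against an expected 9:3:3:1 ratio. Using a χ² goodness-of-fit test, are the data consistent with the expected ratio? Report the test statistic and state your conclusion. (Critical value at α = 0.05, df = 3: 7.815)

4.666; consistent

Under the 9:3:3:1 hypothesis (Σ ratio = 16, N = 477):
  spiny-fruited bitter: 477 × 9/16 = 268.3125
  spiny-fruited non-bitter: 477 × 3/16 = 89.4375
  smooth-fruited bitter: 477 × 3/16 = 89.4375
  smooth-fruited non-bitter: 477 × 1/16 = 29.8125
χ² = Σ (O − E)² / E
  spiny-fruited bitter: (291 − 268.3125)² / 268.3125 = 1.9184
  spiny-fruited non-bitter: (77 − 89.4375)² / 89.4375 = 1.7296
  smooth-fruited bitter: (80 − 89.4375)² / 89.4375 = 0.9959
  smooth-fruited non-bitter: (29 − 29.8125)² / 29.8125 = 0.0221
χ² = 1.9184 + 1.7296 + 0.9959 + 0.0221 = 4.666
Degrees of freedom = 4 − 1 = 3; critical value at α = 0.05 is 7.815.
Since 4.666 < 7.815, we fail to reject the null hypothesis — the data are consistent with the 9:3:3:1 ratio.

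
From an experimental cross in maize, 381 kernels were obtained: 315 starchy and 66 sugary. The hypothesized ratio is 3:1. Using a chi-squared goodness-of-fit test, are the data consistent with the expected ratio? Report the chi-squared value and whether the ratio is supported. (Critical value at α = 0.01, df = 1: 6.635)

Under the 3:1 hypothesis (Σ ratio = 4, N = 381):
  starchy: 381 × 3/4 = 285.75
  sugary: 381 × 1/4 = 95.25
χ² = Σ (O − E)² / E
  starchy: (315 − 285.75)² / 285.75 = 2.9941
  sugary: (66 − 95.25)² / 95.25 = 8.9823
χ² = 2.9941 + 8.9823 = 11.9764 ≈ 11.976
Degrees of freedom = 2 − 1 = 1; critical value at α = 0.01 is 6.635.
Since 11.976 > 6.635, we reject the null hypothesis — the data do not fit the 3:1 ratio.

11.976; not consistent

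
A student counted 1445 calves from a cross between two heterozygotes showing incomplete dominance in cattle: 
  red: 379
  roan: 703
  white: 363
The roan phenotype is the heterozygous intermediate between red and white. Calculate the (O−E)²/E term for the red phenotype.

0.872

With incomplete dominance, a heterozygote × heterozygote cross gives a 1:2:1 phenotypic ratio.
Total ratio parts = 4. Expected numbers out of 1445:
  red: 1445 × 1/4 = 361.25
  roan: 1445 × 2/4 = 722.5
  white: 1445 × 1/4 = 361.25
Contribution of red: (379 − 361.25)² / 361.25 = 0.8721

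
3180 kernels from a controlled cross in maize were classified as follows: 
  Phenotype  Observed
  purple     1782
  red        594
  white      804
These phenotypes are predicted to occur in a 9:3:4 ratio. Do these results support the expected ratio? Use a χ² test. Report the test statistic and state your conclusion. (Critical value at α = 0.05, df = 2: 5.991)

The 9:3:4 ratio has 16 parts, so with N = 3180 the expected counts are:
  purple: 3180 × 9/16 = 1788.75
  red: 3180 × 3/16 = 596.25
  white: 3180 × 4/16 = 795
χ² = Σ (O − E)² / E
  purple: (1782 − 1788.75)² / 1788.75 = 0.0255
  red: (594 − 596.25)² / 596.25 = 0.0085
  white: (804 − 795)² / 795 = 0.1019
χ² = 0.0255 + 0.0085 + 0.1019 = 0.1359 ≈ 0.136
Degrees of freedom = 3 − 1 = 2; critical value at α = 0.05 is 5.991.
Since 0.136 < 5.991, we fail to reject the null hypothesis — the data are consistent with the 9:3:4 ratio.

0.136; consistent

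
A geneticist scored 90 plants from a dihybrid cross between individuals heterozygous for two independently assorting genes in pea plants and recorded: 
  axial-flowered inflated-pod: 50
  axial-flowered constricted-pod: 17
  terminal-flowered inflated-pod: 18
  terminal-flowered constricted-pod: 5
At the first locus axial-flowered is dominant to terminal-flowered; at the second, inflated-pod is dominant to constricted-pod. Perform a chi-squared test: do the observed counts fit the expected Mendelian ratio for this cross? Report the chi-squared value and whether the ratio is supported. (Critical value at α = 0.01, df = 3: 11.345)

A dihybrid F₂ with independent assortment and complete dominance at both loci gives a 9:3:3:1 phenotypic ratio.
Total ratio parts = 16. Expected numbers out of 90:
  axial-flowered inflated-pod: 90 × 9/16 = 50.625
  axial-flowered constricted-pod: 90 × 3/16 = 16.875
  terminal-flowered inflated-pod: 90 × 3/16 = 16.875
  terminal-flowered constricted-pod: 90 × 1/16 = 5.625
χ² = Σ (O − E)² / E
  axial-flowered inflated-pod: (50 − 50.625)² / 50.625 = 0.0077
  axial-flowered constricted-pod: (17 − 16.875)² / 16.875 = 0.0009
  terminal-flowered inflated-pod: (18 − 16.875)² / 16.875 = 0.0750
  terminal-flowered constricted-pod: (5 − 5.625)² / 5.625 = 0.0694
χ² = 0.0077 + 0.0009 + 0.0750 + 0.0694 = 0.153
Degrees of freedom = 4 − 1 = 3; critical value at α = 0.01 is 11.345.
Since 0.153 < 11.345, we fail to reject the null hypothesis — the data are consistent with the 9:3:3:1 ratio.

0.153; consistent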